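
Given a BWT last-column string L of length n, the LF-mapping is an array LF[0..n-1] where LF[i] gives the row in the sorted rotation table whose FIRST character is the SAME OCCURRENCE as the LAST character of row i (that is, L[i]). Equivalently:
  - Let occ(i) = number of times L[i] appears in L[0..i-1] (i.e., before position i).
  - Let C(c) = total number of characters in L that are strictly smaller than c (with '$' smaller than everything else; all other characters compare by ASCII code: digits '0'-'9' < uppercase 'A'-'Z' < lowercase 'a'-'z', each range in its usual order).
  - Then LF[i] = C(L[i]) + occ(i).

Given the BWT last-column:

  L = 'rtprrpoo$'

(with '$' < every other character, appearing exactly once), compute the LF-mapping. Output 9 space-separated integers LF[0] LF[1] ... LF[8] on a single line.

Char counts: '$':1, 'o':2, 'p':2, 'r':3, 't':1
C (first-col start): C('$')=0, C('o')=1, C('p')=3, C('r')=5, C('t')=8
L[0]='r': occ=0, LF[0]=C('r')+0=5+0=5
L[1]='t': occ=0, LF[1]=C('t')+0=8+0=8
L[2]='p': occ=0, LF[2]=C('p')+0=3+0=3
L[3]='r': occ=1, LF[3]=C('r')+1=5+1=6
L[4]='r': occ=2, LF[4]=C('r')+2=5+2=7
L[5]='p': occ=1, LF[5]=C('p')+1=3+1=4
L[6]='o': occ=0, LF[6]=C('o')+0=1+0=1
L[7]='o': occ=1, LF[7]=C('o')+1=1+1=2
L[8]='$': occ=0, LF[8]=C('$')+0=0+0=0

Answer: 5 8 3 6 7 4 1 2 0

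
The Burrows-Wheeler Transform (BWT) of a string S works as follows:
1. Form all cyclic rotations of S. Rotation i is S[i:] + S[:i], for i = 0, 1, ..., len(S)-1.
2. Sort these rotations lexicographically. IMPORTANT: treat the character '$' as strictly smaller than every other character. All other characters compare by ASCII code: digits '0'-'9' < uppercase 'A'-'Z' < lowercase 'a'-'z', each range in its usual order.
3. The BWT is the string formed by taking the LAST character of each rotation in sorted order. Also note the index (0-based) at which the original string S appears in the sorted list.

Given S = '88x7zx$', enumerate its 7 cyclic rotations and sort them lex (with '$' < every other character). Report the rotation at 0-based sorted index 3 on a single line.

Answer: 8x7zx$8

Derivation:
All 7 rotations (rotation i = S[i:]+S[:i]):
  rot[0] = 88x7zx$
  rot[1] = 8x7zx$8
  rot[2] = x7zx$88
  rot[3] = 7zx$88x
  rot[4] = zx$88x7
  rot[5] = x$88x7z
  rot[6] = $88x7zx
Sorted (with $ < everything):
  sorted[0] = $88x7zx
  sorted[1] = 7zx$88x
  sorted[2] = 88x7zx$
  sorted[3] = 8x7zx$8
  sorted[4] = x$88x7z
  sorted[5] = x7zx$88
  sorted[6] = zx$88x7
sorted[3] = 8x7zx$8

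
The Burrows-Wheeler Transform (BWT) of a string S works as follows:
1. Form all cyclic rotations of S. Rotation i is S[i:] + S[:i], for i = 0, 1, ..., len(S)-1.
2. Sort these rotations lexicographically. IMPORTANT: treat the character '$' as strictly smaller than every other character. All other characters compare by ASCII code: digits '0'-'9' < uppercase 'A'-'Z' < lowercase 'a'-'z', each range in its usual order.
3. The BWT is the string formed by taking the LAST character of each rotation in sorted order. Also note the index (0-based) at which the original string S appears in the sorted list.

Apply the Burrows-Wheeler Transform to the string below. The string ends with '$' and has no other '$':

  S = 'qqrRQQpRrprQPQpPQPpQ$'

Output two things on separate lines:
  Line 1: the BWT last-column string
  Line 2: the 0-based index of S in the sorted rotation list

Answer: QpQQprPRPQrpQPQr$qpqR
16

Derivation:
All 21 rotations (rotation i = S[i:]+S[:i]):
  rot[0] = qqrRQQpRrprQPQpPQPpQ$
  rot[1] = qrRQQpRrprQPQpPQPpQ$q
  rot[2] = rRQQpRrprQPQpPQPpQ$qq
  rot[3] = RQQpRrprQPQpPQPpQ$qqr
  rot[4] = QQpRrprQPQpPQPpQ$qqrR
  rot[5] = QpRrprQPQpPQPpQ$qqrRQ
  rot[6] = pRrprQPQpPQPpQ$qqrRQQ
  rot[7] = RrprQPQpPQPpQ$qqrRQQp
  rot[8] = rprQPQpPQPpQ$qqrRQQpR
  rot[9] = prQPQpPQPpQ$qqrRQQpRr
  rot[10] = rQPQpPQPpQ$qqrRQQpRrp
  rot[11] = QPQpPQPpQ$qqrRQQpRrpr
  rot[12] = PQpPQPpQ$qqrRQQpRrprQ
  rot[13] = QpPQPpQ$qqrRQQpRrprQP
  rot[14] = pPQPpQ$qqrRQQpRrprQPQ
  rot[15] = PQPpQ$qqrRQQpRrprQPQp
  rot[16] = QPpQ$qqrRQQpRrprQPQpP
  rot[17] = PpQ$qqrRQQpRrprQPQpPQ
  rot[18] = pQ$qqrRQQpRrprQPQpPQP
  rot[19] = Q$qqrRQQpRrprQPQpPQPp
  rot[20] = $qqrRQQpRrprQPQpPQPpQ
Sorted (with $ < everything):
  sorted[0] = $qqrRQQpRrprQPQpPQPpQ  (last char: 'Q')
  sorted[1] = PQPpQ$qqrRQQpRrprQPQp  (last char: 'p')
  sorted[2] = PQpPQPpQ$qqrRQQpRrprQ  (last char: 'Q')
  sorted[3] = PpQ$qqrRQQpRrprQPQpPQ  (last char: 'Q')
  sorted[4] = Q$qqrRQQpRrprQPQpPQPp  (last char: 'p')
  sorted[5] = QPQpPQPpQ$qqrRQQpRrpr  (last char: 'r')
  sorted[6] = QPpQ$qqrRQQpRrprQPQpP  (last char: 'P')
  sorted[7] = QQpRrprQPQpPQPpQ$qqrR  (last char: 'R')
  sorted[8] = QpPQPpQ$qqrRQQpRrprQP  (last char: 'P')
  sorted[9] = QpRrprQPQpPQPpQ$qqrRQ  (last char: 'Q')
  sorted[10] = RQQpRrprQPQpPQPpQ$qqr  (last char: 'r')
  sorted[11] = RrprQPQpPQPpQ$qqrRQQp  (last char: 'p')
  sorted[12] = pPQPpQ$qqrRQQpRrprQPQ  (last char: 'Q')
  sorted[13] = pQ$qqrRQQpRrprQPQpPQP  (last char: 'P')
  sorted[14] = pRrprQPQpPQPpQ$qqrRQQ  (last char: 'Q')
  sorted[15] = prQPQpPQPpQ$qqrRQQpRr  (last char: 'r')
  sorted[16] = qqrRQQpRrprQPQpPQPpQ$  (last char: '$')
  sorted[17] = qrRQQpRrprQPQpPQPpQ$q  (last char: 'q')
  sorted[18] = rQPQpPQPpQ$qqrRQQpRrp  (last char: 'p')
  sorted[19] = rRQQpRrprQPQpPQPpQ$qq  (last char: 'q')
  sorted[20] = rprQPQpPQPpQ$qqrRQQpR  (last char: 'R')
Last column: QpQQprPRPQrpQPQr$qpqR
Original string S is at sorted index 16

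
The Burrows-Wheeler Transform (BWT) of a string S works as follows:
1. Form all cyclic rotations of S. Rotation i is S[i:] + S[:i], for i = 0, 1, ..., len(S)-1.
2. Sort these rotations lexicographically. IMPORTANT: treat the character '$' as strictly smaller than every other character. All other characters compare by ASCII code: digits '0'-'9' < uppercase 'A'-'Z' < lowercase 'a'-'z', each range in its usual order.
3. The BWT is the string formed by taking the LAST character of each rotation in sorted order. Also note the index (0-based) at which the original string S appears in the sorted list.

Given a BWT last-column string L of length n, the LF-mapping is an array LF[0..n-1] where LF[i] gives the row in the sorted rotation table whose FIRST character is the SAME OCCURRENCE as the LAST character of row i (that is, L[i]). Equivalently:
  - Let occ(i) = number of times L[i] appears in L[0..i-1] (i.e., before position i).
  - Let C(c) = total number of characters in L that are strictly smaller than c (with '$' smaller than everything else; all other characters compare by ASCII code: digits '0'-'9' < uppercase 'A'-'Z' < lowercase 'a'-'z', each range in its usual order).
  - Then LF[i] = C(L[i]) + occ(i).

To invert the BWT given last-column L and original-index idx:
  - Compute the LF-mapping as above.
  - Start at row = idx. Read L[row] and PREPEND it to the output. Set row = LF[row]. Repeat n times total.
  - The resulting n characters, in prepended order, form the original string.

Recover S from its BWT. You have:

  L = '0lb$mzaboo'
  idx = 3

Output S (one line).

Answer: bamboozl0$

Derivation:
LF mapping: 1 5 3 0 6 9 2 4 7 8
Walk LF starting at row 3, prepending L[row]:
  step 1: row=3, L[3]='$', prepend. Next row=LF[3]=0
  step 2: row=0, L[0]='0', prepend. Next row=LF[0]=1
  step 3: row=1, L[1]='l', prepend. Next row=LF[1]=5
  step 4: row=5, L[5]='z', prepend. Next row=LF[5]=9
  step 5: row=9, L[9]='o', prepend. Next row=LF[9]=8
  step 6: row=8, L[8]='o', prepend. Next row=LF[8]=7
  step 7: row=7, L[7]='b', prepend. Next row=LF[7]=4
  step 8: row=4, L[4]='m', prepend. Next row=LF[4]=6
  step 9: row=6, L[6]='a', prepend. Next row=LF[6]=2
  step 10: row=2, L[2]='b', prepend. Next row=LF[2]=3
Reversed output: bamboozl0$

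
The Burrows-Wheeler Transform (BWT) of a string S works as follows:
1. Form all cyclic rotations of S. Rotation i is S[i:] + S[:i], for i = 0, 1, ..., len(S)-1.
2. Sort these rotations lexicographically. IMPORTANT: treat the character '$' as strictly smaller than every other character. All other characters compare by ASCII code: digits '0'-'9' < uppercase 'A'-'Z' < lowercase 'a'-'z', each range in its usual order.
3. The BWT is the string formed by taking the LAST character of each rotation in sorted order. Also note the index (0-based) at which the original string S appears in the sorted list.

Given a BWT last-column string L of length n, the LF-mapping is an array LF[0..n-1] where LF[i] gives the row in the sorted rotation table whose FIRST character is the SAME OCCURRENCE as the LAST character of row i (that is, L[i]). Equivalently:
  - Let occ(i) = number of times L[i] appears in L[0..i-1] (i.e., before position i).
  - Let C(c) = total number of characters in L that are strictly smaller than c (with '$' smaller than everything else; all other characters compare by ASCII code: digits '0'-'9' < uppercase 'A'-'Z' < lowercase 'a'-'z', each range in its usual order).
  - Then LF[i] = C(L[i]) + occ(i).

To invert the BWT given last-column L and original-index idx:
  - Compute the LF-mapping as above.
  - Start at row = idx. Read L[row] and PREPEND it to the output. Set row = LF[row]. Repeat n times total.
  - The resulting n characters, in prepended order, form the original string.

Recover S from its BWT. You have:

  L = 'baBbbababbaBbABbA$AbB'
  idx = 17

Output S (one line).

LF mapping: 12 8 4 13 14 9 15 10 16 17 11 5 18 1 6 19 2 0 3 20 7
Walk LF starting at row 17, prepending L[row]:
  step 1: row=17, L[17]='$', prepend. Next row=LF[17]=0
  step 2: row=0, L[0]='b', prepend. Next row=LF[0]=12
  step 3: row=12, L[12]='b', prepend. Next row=LF[12]=18
  step 4: row=18, L[18]='A', prepend. Next row=LF[18]=3
  step 5: row=3, L[3]='b', prepend. Next row=LF[3]=13
  step 6: row=13, L[13]='A', prepend. Next row=LF[13]=1
  step 7: row=1, L[1]='a', prepend. Next row=LF[1]=8
  step 8: row=8, L[8]='b', prepend. Next row=LF[8]=16
  step 9: row=16, L[16]='A', prepend. Next row=LF[16]=2
  step 10: row=2, L[2]='B', prepend. Next row=LF[2]=4
  step 11: row=4, L[4]='b', prepend. Next row=LF[4]=14
  step 12: row=14, L[14]='B', prepend. Next row=LF[14]=6
  step 13: row=6, L[6]='b', prepend. Next row=LF[6]=15
  step 14: row=15, L[15]='b', prepend. Next row=LF[15]=19
  step 15: row=19, L[19]='b', prepend. Next row=LF[19]=20
  step 16: row=20, L[20]='B', prepend. Next row=LF[20]=7
  step 17: row=7, L[7]='a', prepend. Next row=LF[7]=10
  step 18: row=10, L[10]='a', prepend. Next row=LF[10]=11
  step 19: row=11, L[11]='B', prepend. Next row=LF[11]=5
  step 20: row=5, L[5]='a', prepend. Next row=LF[5]=9
  step 21: row=9, L[9]='b', prepend. Next row=LF[9]=17
Reversed output: baBaaBbbbBbBAbaAbAbb$

Answer: baBaaBbbbBbBAbaAbAbb$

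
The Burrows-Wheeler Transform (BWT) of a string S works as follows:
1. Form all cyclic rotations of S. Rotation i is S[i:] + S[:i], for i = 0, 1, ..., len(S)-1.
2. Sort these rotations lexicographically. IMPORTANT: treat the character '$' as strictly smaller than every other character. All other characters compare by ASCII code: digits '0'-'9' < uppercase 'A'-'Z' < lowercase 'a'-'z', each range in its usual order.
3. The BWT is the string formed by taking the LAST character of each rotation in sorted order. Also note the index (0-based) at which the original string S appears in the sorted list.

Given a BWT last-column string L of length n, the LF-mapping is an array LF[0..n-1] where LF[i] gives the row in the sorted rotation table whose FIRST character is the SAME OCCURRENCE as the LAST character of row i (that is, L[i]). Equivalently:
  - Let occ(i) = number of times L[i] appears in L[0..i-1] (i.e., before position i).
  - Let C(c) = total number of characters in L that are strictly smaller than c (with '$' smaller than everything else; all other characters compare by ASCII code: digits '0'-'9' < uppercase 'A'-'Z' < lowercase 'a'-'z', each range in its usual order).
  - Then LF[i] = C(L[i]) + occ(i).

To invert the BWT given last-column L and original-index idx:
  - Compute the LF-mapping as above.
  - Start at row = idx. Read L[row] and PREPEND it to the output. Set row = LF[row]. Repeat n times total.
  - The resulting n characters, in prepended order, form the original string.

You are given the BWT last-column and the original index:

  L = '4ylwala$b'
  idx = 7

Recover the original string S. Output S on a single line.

Answer: wallaby4$

Derivation:
LF mapping: 1 8 5 7 2 6 3 0 4
Walk LF starting at row 7, prepending L[row]:
  step 1: row=7, L[7]='$', prepend. Next row=LF[7]=0
  step 2: row=0, L[0]='4', prepend. Next row=LF[0]=1
  step 3: row=1, L[1]='y', prepend. Next row=LF[1]=8
  step 4: row=8, L[8]='b', prepend. Next row=LF[8]=4
  step 5: row=4, L[4]='a', prepend. Next row=LF[4]=2
  step 6: row=2, L[2]='l', prepend. Next row=LF[2]=5
  step 7: row=5, L[5]='l', prepend. Next row=LF[5]=6
  step 8: row=6, L[6]='a', prepend. Next row=LF[6]=3
  step 9: row=3, L[3]='w', prepend. Next row=LF[3]=7
Reversed output: wallaby4$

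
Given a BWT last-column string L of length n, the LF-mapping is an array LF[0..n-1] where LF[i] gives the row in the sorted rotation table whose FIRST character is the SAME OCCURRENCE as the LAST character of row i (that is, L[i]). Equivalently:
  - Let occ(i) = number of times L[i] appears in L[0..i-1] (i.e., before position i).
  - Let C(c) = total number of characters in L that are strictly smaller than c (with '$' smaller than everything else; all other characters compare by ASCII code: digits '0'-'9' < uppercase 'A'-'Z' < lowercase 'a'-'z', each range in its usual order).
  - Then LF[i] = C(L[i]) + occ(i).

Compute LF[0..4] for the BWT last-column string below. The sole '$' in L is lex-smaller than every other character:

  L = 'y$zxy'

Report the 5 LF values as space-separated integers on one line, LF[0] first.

Answer: 2 0 4 1 3

Derivation:
Char counts: '$':1, 'x':1, 'y':2, 'z':1
C (first-col start): C('$')=0, C('x')=1, C('y')=2, C('z')=4
L[0]='y': occ=0, LF[0]=C('y')+0=2+0=2
L[1]='$': occ=0, LF[1]=C('$')+0=0+0=0
L[2]='z': occ=0, LF[2]=C('z')+0=4+0=4
L[3]='x': occ=0, LF[3]=C('x')+0=1+0=1
L[4]='y': occ=1, LF[4]=C('y')+1=2+1=3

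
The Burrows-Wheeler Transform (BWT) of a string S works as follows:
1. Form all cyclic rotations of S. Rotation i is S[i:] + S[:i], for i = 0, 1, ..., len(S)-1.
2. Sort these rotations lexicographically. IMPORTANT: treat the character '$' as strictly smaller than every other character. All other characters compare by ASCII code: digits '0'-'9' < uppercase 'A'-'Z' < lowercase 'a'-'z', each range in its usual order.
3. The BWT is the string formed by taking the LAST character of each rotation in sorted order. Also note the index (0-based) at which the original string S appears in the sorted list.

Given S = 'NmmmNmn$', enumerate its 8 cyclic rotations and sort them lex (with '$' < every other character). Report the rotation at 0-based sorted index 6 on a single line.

Answer: mn$NmmmN

Derivation:
All 8 rotations (rotation i = S[i:]+S[:i]):
  rot[0] = NmmmNmn$
  rot[1] = mmmNmn$N
  rot[2] = mmNmn$Nm
  rot[3] = mNmn$Nmm
  rot[4] = Nmn$Nmmm
  rot[5] = mn$NmmmN
  rot[6] = n$NmmmNm
  rot[7] = $NmmmNmn
Sorted (with $ < everything):
  sorted[0] = $NmmmNmn
  sorted[1] = NmmmNmn$
  sorted[2] = Nmn$Nmmm
  sorted[3] = mNmn$Nmm
  sorted[4] = mmNmn$Nm
  sorted[5] = mmmNmn$N
  sorted[6] = mn$NmmmN
  sorted[7] = n$NmmmNm
sorted[6] = mn$NmmmN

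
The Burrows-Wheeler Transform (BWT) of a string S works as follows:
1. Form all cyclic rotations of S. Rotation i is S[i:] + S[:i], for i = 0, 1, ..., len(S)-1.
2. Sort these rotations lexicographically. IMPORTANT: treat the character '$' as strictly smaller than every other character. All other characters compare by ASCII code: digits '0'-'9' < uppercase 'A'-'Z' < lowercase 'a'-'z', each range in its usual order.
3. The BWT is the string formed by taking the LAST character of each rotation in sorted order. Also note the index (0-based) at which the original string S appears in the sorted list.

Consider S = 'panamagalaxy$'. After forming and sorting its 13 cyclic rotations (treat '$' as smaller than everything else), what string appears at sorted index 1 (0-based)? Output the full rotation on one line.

All 13 rotations (rotation i = S[i:]+S[:i]):
  rot[0] = panamagalaxy$
  rot[1] = anamagalaxy$p
  rot[2] = namagalaxy$pa
  rot[3] = amagalaxy$pan
  rot[4] = magalaxy$pana
  rot[5] = agalaxy$panam
  rot[6] = galaxy$panama
  rot[7] = alaxy$panamag
  rot[8] = laxy$panamaga
  rot[9] = axy$panamagal
  rot[10] = xy$panamagala
  rot[11] = y$panamagalax
  rot[12] = $panamagalaxy
Sorted (with $ < everything):
  sorted[0] = $panamagalaxy
  sorted[1] = agalaxy$panam
  sorted[2] = alaxy$panamag
  sorted[3] = amagalaxy$pan
  sorted[4] = anamagalaxy$p
  sorted[5] = axy$panamagal
  sorted[6] = galaxy$panama
  sorted[7] = laxy$panamaga
  sorted[8] = magalaxy$pana
  sorted[9] = namagalaxy$pa
  sorted[10] = panamagalaxy$
  sorted[11] = xy$panamagala
  sorted[12] = y$panamagalax
sorted[1] = agalaxy$panam

Answer: agalaxy$panam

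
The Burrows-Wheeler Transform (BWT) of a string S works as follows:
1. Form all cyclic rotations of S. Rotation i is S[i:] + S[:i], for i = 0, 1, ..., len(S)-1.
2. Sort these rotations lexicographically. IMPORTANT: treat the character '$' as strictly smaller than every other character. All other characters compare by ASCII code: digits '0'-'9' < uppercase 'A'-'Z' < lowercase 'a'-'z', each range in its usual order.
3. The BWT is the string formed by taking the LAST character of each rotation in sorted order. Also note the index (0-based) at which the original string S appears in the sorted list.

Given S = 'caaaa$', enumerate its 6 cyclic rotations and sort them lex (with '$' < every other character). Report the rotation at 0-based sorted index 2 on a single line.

All 6 rotations (rotation i = S[i:]+S[:i]):
  rot[0] = caaaa$
  rot[1] = aaaa$c
  rot[2] = aaa$ca
  rot[3] = aa$caa
  rot[4] = a$caaa
  rot[5] = $caaaa
Sorted (with $ < everything):
  sorted[0] = $caaaa
  sorted[1] = a$caaa
  sorted[2] = aa$caa
  sorted[3] = aaa$ca
  sorted[4] = aaaa$c
  sorted[5] = caaaa$
sorted[2] = aa$caa

Answer: aa$caa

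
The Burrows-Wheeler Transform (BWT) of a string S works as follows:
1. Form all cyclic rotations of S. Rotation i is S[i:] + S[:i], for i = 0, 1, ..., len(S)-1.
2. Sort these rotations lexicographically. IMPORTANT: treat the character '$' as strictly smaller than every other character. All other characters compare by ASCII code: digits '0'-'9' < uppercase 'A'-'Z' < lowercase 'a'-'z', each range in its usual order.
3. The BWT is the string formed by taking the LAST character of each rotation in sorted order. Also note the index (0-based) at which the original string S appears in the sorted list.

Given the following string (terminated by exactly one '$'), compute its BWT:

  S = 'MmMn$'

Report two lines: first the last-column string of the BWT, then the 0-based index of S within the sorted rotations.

Answer: n$mMM
1

Derivation:
All 5 rotations (rotation i = S[i:]+S[:i]):
  rot[0] = MmMn$
  rot[1] = mMn$M
  rot[2] = Mn$Mm
  rot[3] = n$MmM
  rot[4] = $MmMn
Sorted (with $ < everything):
  sorted[0] = $MmMn  (last char: 'n')
  sorted[1] = MmMn$  (last char: '$')
  sorted[2] = Mn$Mm  (last char: 'm')
  sorted[3] = mMn$M  (last char: 'M')
  sorted[4] = n$MmM  (last char: 'M')
Last column: n$mMM
Original string S is at sorted index 1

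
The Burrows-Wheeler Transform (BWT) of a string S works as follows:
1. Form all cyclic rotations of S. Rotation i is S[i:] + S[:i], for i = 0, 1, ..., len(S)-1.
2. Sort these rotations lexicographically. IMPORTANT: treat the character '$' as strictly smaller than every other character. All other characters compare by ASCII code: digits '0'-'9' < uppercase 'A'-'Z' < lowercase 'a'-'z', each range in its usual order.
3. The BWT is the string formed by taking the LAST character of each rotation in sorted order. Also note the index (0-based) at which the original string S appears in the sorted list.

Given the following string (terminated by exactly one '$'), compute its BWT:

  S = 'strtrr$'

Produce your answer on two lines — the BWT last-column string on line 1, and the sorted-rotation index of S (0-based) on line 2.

Answer: rrtt$rs
4

Derivation:
All 7 rotations (rotation i = S[i:]+S[:i]):
  rot[0] = strtrr$
  rot[1] = trtrr$s
  rot[2] = rtrr$st
  rot[3] = trr$str
  rot[4] = rr$strt
  rot[5] = r$strtr
  rot[6] = $strtrr
Sorted (with $ < everything):
  sorted[0] = $strtrr  (last char: 'r')
  sorted[1] = r$strtr  (last char: 'r')
  sorted[2] = rr$strt  (last char: 't')
  sorted[3] = rtrr$st  (last char: 't')
  sorted[4] = strtrr$  (last char: '$')
  sorted[5] = trr$str  (last char: 'r')
  sorted[6] = trtrr$s  (last char: 's')
Last column: rrtt$rs
Original string S is at sorted index 4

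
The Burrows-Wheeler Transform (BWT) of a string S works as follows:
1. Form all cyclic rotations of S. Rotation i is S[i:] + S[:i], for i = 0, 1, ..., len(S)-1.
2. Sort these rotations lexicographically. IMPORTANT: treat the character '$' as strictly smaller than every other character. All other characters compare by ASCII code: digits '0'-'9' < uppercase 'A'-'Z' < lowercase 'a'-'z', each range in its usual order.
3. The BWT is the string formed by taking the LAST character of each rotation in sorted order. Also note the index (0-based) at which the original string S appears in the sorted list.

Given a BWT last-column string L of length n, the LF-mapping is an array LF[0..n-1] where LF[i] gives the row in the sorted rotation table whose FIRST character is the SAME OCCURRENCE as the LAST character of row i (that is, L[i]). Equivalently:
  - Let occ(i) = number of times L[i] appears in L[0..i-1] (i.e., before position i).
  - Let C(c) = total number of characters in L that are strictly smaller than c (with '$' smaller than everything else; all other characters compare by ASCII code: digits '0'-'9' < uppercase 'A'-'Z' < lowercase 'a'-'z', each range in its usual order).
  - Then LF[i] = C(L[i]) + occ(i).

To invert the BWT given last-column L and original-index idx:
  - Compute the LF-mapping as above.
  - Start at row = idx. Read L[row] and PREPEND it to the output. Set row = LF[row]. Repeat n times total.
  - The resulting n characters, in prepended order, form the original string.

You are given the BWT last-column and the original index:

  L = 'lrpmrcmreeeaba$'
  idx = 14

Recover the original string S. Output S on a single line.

Answer: remembraparcel$

Derivation:
LF mapping: 8 12 11 9 13 4 10 14 5 6 7 1 3 2 0
Walk LF starting at row 14, prepending L[row]:
  step 1: row=14, L[14]='$', prepend. Next row=LF[14]=0
  step 2: row=0, L[0]='l', prepend. Next row=LF[0]=8
  step 3: row=8, L[8]='e', prepend. Next row=LF[8]=5
  step 4: row=5, L[5]='c', prepend. Next row=LF[5]=4
  step 5: row=4, L[4]='r', prepend. Next row=LF[4]=13
  step 6: row=13, L[13]='a', prepend. Next row=LF[13]=2
  step 7: row=2, L[2]='p', prepend. Next row=LF[2]=11
  step 8: row=11, L[11]='a', prepend. Next row=LF[11]=1
  step 9: row=1, L[1]='r', prepend. Next row=LF[1]=12
  step 10: row=12, L[12]='b', prepend. Next row=LF[12]=3
  step 11: row=3, L[3]='m', prepend. Next row=LF[3]=9
  step 12: row=9, L[9]='e', prepend. Next row=LF[9]=6
  step 13: row=6, L[6]='m', prepend. Next row=LF[6]=10
  step 14: row=10, L[10]='e', prepend. Next row=LF[10]=7
  step 15: row=7, L[7]='r', prepend. Next row=LF[7]=14
Reversed output: remembraparcel$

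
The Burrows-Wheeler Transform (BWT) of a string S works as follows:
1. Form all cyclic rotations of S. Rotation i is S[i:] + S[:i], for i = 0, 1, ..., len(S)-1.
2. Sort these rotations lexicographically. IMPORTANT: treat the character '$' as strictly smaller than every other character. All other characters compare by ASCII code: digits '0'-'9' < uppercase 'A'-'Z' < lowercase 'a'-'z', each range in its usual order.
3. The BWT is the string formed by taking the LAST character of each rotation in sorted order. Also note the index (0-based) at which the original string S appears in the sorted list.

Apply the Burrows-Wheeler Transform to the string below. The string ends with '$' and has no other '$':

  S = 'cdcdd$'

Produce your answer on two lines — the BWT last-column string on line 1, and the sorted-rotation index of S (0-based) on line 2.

Answer: d$ddcc
1

Derivation:
All 6 rotations (rotation i = S[i:]+S[:i]):
  rot[0] = cdcdd$
  rot[1] = dcdd$c
  rot[2] = cdd$cd
  rot[3] = dd$cdc
  rot[4] = d$cdcd
  rot[5] = $cdcdd
Sorted (with $ < everything):
  sorted[0] = $cdcdd  (last char: 'd')
  sorted[1] = cdcdd$  (last char: '$')
  sorted[2] = cdd$cd  (last char: 'd')
  sorted[3] = d$cdcd  (last char: 'd')
  sorted[4] = dcdd$c  (last char: 'c')
  sorted[5] = dd$cdc  (last char: 'c')
Last column: d$ddcc
Original string S is at sorted index 1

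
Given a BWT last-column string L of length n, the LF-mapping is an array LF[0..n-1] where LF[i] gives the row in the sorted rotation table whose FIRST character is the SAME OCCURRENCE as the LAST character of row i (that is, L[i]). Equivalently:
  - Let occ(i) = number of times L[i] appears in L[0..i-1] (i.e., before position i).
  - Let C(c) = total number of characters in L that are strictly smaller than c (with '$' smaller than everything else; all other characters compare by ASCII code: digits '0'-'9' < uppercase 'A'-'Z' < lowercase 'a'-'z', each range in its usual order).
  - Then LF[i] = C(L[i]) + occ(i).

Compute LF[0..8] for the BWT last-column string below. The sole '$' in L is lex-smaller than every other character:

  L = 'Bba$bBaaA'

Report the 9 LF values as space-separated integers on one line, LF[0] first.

Char counts: '$':1, 'A':1, 'B':2, 'a':3, 'b':2
C (first-col start): C('$')=0, C('A')=1, C('B')=2, C('a')=4, C('b')=7
L[0]='B': occ=0, LF[0]=C('B')+0=2+0=2
L[1]='b': occ=0, LF[1]=C('b')+0=7+0=7
L[2]='a': occ=0, LF[2]=C('a')+0=4+0=4
L[3]='$': occ=0, LF[3]=C('$')+0=0+0=0
L[4]='b': occ=1, LF[4]=C('b')+1=7+1=8
L[5]='B': occ=1, LF[5]=C('B')+1=2+1=3
L[6]='a': occ=1, LF[6]=C('a')+1=4+1=5
L[7]='a': occ=2, LF[7]=C('a')+2=4+2=6
L[8]='A': occ=0, LF[8]=C('A')+0=1+0=1

Answer: 2 7 4 0 8 3 5 6 1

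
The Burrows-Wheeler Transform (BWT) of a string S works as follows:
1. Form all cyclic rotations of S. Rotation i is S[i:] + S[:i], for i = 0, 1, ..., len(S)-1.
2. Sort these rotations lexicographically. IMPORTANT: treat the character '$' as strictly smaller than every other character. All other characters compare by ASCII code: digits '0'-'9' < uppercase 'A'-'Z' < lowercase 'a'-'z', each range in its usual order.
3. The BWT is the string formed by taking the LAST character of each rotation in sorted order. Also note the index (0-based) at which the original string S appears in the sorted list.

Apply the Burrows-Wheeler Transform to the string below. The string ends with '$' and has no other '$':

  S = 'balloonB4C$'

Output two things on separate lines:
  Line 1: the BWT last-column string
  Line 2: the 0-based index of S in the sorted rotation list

All 11 rotations (rotation i = S[i:]+S[:i]):
  rot[0] = balloonB4C$
  rot[1] = alloonB4C$b
  rot[2] = lloonB4C$ba
  rot[3] = loonB4C$bal
  rot[4] = oonB4C$ball
  rot[5] = onB4C$ballo
  rot[6] = nB4C$balloo
  rot[7] = B4C$balloon
  rot[8] = 4C$balloonB
  rot[9] = C$balloonB4
  rot[10] = $balloonB4C
Sorted (with $ < everything):
  sorted[0] = $balloonB4C  (last char: 'C')
  sorted[1] = 4C$balloonB  (last char: 'B')
  sorted[2] = B4C$balloon  (last char: 'n')
  sorted[3] = C$balloonB4  (last char: '4')
  sorted[4] = alloonB4C$b  (last char: 'b')
  sorted[5] = balloonB4C$  (last char: '$')
  sorted[6] = lloonB4C$ba  (last char: 'a')
  sorted[7] = loonB4C$bal  (last char: 'l')
  sorted[8] = nB4C$balloo  (last char: 'o')
  sorted[9] = onB4C$ballo  (last char: 'o')
  sorted[10] = oonB4C$ball  (last char: 'l')
Last column: CBn4b$alool
Original string S is at sorted index 5

Answer: CBn4b$alool
5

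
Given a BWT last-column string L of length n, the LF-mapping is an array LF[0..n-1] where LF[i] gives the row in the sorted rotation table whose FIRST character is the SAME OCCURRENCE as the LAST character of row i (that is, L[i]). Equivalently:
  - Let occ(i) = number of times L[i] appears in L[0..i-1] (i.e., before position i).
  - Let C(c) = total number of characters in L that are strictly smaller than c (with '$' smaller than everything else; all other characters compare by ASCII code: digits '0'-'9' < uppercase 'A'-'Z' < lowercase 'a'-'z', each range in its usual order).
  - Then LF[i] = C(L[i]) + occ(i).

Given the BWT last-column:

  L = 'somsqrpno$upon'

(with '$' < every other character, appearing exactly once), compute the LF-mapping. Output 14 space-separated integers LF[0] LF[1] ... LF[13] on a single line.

Answer: 11 4 1 12 9 10 7 2 5 0 13 8 6 3

Derivation:
Char counts: '$':1, 'm':1, 'n':2, 'o':3, 'p':2, 'q':1, 'r':1, 's':2, 'u':1
C (first-col start): C('$')=0, C('m')=1, C('n')=2, C('o')=4, C('p')=7, C('q')=9, C('r')=10, C('s')=11, C('u')=13
L[0]='s': occ=0, LF[0]=C('s')+0=11+0=11
L[1]='o': occ=0, LF[1]=C('o')+0=4+0=4
L[2]='m': occ=0, LF[2]=C('m')+0=1+0=1
L[3]='s': occ=1, LF[3]=C('s')+1=11+1=12
L[4]='q': occ=0, LF[4]=C('q')+0=9+0=9
L[5]='r': occ=0, LF[5]=C('r')+0=10+0=10
L[6]='p': occ=0, LF[6]=C('p')+0=7+0=7
L[7]='n': occ=0, LF[7]=C('n')+0=2+0=2
L[8]='o': occ=1, LF[8]=C('o')+1=4+1=5
L[9]='$': occ=0, LF[9]=C('$')+0=0+0=0
L[10]='u': occ=0, LF[10]=C('u')+0=13+0=13
L[11]='p': occ=1, LF[11]=C('p')+1=7+1=8
L[12]='o': occ=2, LF[12]=C('o')+2=4+2=6
L[13]='n': occ=1, LF[13]=C('n')+1=2+1=3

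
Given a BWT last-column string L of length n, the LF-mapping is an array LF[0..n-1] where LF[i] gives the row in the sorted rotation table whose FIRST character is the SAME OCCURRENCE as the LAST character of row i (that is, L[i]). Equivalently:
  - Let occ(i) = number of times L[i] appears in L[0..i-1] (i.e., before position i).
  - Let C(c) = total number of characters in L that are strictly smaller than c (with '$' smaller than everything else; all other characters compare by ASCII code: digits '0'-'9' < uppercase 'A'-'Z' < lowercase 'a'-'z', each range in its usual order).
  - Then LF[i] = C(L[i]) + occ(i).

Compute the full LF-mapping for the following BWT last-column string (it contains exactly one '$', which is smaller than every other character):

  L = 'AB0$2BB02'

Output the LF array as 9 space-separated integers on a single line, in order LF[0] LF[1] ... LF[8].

Char counts: '$':1, '0':2, '2':2, 'A':1, 'B':3
C (first-col start): C('$')=0, C('0')=1, C('2')=3, C('A')=5, C('B')=6
L[0]='A': occ=0, LF[0]=C('A')+0=5+0=5
L[1]='B': occ=0, LF[1]=C('B')+0=6+0=6
L[2]='0': occ=0, LF[2]=C('0')+0=1+0=1
L[3]='$': occ=0, LF[3]=C('$')+0=0+0=0
L[4]='2': occ=0, LF[4]=C('2')+0=3+0=3
L[5]='B': occ=1, LF[5]=C('B')+1=6+1=7
L[6]='B': occ=2, LF[6]=C('B')+2=6+2=8
L[7]='0': occ=1, LF[7]=C('0')+1=1+1=2
L[8]='2': occ=1, LF[8]=C('2')+1=3+1=4

Answer: 5 6 1 0 3 7 8 2 4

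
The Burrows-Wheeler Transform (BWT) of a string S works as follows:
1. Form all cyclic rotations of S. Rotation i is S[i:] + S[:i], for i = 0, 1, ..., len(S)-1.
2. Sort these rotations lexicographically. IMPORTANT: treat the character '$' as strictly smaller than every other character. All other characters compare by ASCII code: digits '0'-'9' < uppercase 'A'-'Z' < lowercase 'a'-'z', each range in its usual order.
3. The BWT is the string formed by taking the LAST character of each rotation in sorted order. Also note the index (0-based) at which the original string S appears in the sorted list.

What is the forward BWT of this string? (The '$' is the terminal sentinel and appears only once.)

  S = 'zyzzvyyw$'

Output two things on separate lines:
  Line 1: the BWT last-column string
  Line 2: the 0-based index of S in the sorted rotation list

All 9 rotations (rotation i = S[i:]+S[:i]):
  rot[0] = zyzzvyyw$
  rot[1] = yzzvyyw$z
  rot[2] = zzvyyw$zy
  rot[3] = zvyyw$zyz
  rot[4] = vyyw$zyzz
  rot[5] = yyw$zyzzv
  rot[6] = yw$zyzzvy
  rot[7] = w$zyzzvyy
  rot[8] = $zyzzvyyw
Sorted (with $ < everything):
  sorted[0] = $zyzzvyyw  (last char: 'w')
  sorted[1] = vyyw$zyzz  (last char: 'z')
  sorted[2] = w$zyzzvyy  (last char: 'y')
  sorted[3] = yw$zyzzvy  (last char: 'y')
  sorted[4] = yyw$zyzzv  (last char: 'v')
  sorted[5] = yzzvyyw$z  (last char: 'z')
  sorted[6] = zvyyw$zyz  (last char: 'z')
  sorted[7] = zyzzvyyw$  (last char: '$')
  sorted[8] = zzvyyw$zy  (last char: 'y')
Last column: wzyyvzz$y
Original string S is at sorted index 7

Answer: wzyyvzz$y
7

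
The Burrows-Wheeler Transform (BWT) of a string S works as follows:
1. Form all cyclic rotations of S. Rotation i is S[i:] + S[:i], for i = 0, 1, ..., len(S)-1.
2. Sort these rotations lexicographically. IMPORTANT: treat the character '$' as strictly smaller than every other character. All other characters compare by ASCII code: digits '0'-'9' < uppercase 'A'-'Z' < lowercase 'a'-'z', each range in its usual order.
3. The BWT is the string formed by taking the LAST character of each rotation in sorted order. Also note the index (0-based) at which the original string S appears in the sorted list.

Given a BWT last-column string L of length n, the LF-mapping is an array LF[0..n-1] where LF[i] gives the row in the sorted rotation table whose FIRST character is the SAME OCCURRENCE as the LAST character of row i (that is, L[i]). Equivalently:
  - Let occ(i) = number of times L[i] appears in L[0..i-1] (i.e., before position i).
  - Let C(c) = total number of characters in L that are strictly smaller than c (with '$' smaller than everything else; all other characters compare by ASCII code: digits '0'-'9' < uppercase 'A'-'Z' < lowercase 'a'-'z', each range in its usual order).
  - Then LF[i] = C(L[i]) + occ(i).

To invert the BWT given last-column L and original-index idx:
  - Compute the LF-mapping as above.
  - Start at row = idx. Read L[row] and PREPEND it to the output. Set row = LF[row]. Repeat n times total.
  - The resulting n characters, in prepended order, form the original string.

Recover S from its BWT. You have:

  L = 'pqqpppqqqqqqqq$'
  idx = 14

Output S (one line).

LF mapping: 1 5 6 2 3 4 7 8 9 10 11 12 13 14 0
Walk LF starting at row 14, prepending L[row]:
  step 1: row=14, L[14]='$', prepend. Next row=LF[14]=0
  step 2: row=0, L[0]='p', prepend. Next row=LF[0]=1
  step 3: row=1, L[1]='q', prepend. Next row=LF[1]=5
  step 4: row=5, L[5]='p', prepend. Next row=LF[5]=4
  step 5: row=4, L[4]='p', prepend. Next row=LF[4]=3
  step 6: row=3, L[3]='p', prepend. Next row=LF[3]=2
  step 7: row=2, L[2]='q', prepend. Next row=LF[2]=6
  step 8: row=6, L[6]='q', prepend. Next row=LF[6]=7
  step 9: row=7, L[7]='q', prepend. Next row=LF[7]=8
  step 10: row=8, L[8]='q', prepend. Next row=LF[8]=9
  step 11: row=9, L[9]='q', prepend. Next row=LF[9]=10
  step 12: row=10, L[10]='q', prepend. Next row=LF[10]=11
  step 13: row=11, L[11]='q', prepend. Next row=LF[11]=12
  step 14: row=12, L[12]='q', prepend. Next row=LF[12]=13
  step 15: row=13, L[13]='q', prepend. Next row=LF[13]=14
Reversed output: qqqqqqqqqpppqp$

Answer: qqqqqqqqqpppqp$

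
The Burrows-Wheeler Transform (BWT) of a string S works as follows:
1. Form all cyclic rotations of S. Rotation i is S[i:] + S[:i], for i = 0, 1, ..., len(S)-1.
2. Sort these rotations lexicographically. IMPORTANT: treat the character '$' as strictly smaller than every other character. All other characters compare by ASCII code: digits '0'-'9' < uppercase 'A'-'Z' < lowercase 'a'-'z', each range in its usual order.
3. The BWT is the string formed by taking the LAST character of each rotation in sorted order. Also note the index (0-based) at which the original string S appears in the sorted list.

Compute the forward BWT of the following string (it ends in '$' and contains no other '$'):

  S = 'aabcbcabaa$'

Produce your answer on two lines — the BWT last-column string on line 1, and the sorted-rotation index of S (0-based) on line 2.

Answer: aab$caacabb
3

Derivation:
All 11 rotations (rotation i = S[i:]+S[:i]):
  rot[0] = aabcbcabaa$
  rot[1] = abcbcabaa$a
  rot[2] = bcbcabaa$aa
  rot[3] = cbcabaa$aab
  rot[4] = bcabaa$aabc
  rot[5] = cabaa$aabcb
  rot[6] = abaa$aabcbc
  rot[7] = baa$aabcbca
  rot[8] = aa$aabcbcab
  rot[9] = a$aabcbcaba
  rot[10] = $aabcbcabaa
Sorted (with $ < everything):
  sorted[0] = $aabcbcabaa  (last char: 'a')
  sorted[1] = a$aabcbcaba  (last char: 'a')
  sorted[2] = aa$aabcbcab  (last char: 'b')
  sorted[3] = aabcbcabaa$  (last char: '$')
  sorted[4] = abaa$aabcbc  (last char: 'c')
  sorted[5] = abcbcabaa$a  (last char: 'a')
  sorted[6] = baa$aabcbca  (last char: 'a')
  sorted[7] = bcabaa$aabc  (last char: 'c')
  sorted[8] = bcbcabaa$aa  (last char: 'a')
  sorted[9] = cabaa$aabcb  (last char: 'b')
  sorted[10] = cbcabaa$aab  (last char: 'b')
Last column: aab$caacabb
Original string S is at sorted index 3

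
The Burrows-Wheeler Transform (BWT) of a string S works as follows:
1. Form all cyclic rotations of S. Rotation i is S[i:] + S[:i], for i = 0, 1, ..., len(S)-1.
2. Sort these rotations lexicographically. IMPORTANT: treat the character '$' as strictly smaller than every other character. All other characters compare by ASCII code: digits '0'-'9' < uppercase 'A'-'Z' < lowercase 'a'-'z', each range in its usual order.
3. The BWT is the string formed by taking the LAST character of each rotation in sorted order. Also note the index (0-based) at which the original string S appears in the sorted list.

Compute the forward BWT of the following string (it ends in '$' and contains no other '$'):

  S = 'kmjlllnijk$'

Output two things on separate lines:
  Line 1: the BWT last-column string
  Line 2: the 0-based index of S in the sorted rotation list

Answer: knimj$jllkl
5

Derivation:
All 11 rotations (rotation i = S[i:]+S[:i]):
  rot[0] = kmjlllnijk$
  rot[1] = mjlllnijk$k
  rot[2] = jlllnijk$km
  rot[3] = lllnijk$kmj
  rot[4] = llnijk$kmjl
  rot[5] = lnijk$kmjll
  rot[6] = nijk$kmjlll
  rot[7] = ijk$kmjllln
  rot[8] = jk$kmjlllni
  rot[9] = k$kmjlllnij
  rot[10] = $kmjlllnijk
Sorted (with $ < everything):
  sorted[0] = $kmjlllnijk  (last char: 'k')
  sorted[1] = ijk$kmjllln  (last char: 'n')
  sorted[2] = jk$kmjlllni  (last char: 'i')
  sorted[3] = jlllnijk$km  (last char: 'm')
  sorted[4] = k$kmjlllnij  (last char: 'j')
  sorted[5] = kmjlllnijk$  (last char: '$')
  sorted[6] = lllnijk$kmj  (last char: 'j')
  sorted[7] = llnijk$kmjl  (last char: 'l')
  sorted[8] = lnijk$kmjll  (last char: 'l')
  sorted[9] = mjlllnijk$k  (last char: 'k')
  sorted[10] = nijk$kmjlll  (last char: 'l')
Last column: knimj$jllkl
Original string S is at sorted index 5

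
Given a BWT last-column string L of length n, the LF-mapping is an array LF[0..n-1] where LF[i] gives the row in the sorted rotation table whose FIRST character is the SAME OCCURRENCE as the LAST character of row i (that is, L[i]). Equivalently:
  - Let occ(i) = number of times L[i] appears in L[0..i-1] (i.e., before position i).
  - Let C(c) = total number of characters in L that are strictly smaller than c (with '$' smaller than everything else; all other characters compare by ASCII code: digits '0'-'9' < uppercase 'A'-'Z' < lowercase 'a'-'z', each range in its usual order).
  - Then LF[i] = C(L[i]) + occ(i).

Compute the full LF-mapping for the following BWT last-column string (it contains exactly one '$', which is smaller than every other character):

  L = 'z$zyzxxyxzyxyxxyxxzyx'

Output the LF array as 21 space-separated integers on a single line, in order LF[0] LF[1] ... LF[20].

Answer: 16 0 17 10 18 1 2 11 3 19 12 4 13 5 6 14 7 8 20 15 9

Derivation:
Char counts: '$':1, 'x':9, 'y':6, 'z':5
C (first-col start): C('$')=0, C('x')=1, C('y')=10, C('z')=16
L[0]='z': occ=0, LF[0]=C('z')+0=16+0=16
L[1]='$': occ=0, LF[1]=C('$')+0=0+0=0
L[2]='z': occ=1, LF[2]=C('z')+1=16+1=17
L[3]='y': occ=0, LF[3]=C('y')+0=10+0=10
L[4]='z': occ=2, LF[4]=C('z')+2=16+2=18
L[5]='x': occ=0, LF[5]=C('x')+0=1+0=1
L[6]='x': occ=1, LF[6]=C('x')+1=1+1=2
L[7]='y': occ=1, LF[7]=C('y')+1=10+1=11
L[8]='x': occ=2, LF[8]=C('x')+2=1+2=3
L[9]='z': occ=3, LF[9]=C('z')+3=16+3=19
L[10]='y': occ=2, LF[10]=C('y')+2=10+2=12
L[11]='x': occ=3, LF[11]=C('x')+3=1+3=4
L[12]='y': occ=3, LF[12]=C('y')+3=10+3=13
L[13]='x': occ=4, LF[13]=C('x')+4=1+4=5
L[14]='x': occ=5, LF[14]=C('x')+5=1+5=6
L[15]='y': occ=4, LF[15]=C('y')+4=10+4=14
L[16]='x': occ=6, LF[16]=C('x')+6=1+6=7
L[17]='x': occ=7, LF[17]=C('x')+7=1+7=8
L[18]='z': occ=4, LF[18]=C('z')+4=16+4=20
L[19]='y': occ=5, LF[19]=C('y')+5=10+5=15
L[20]='x': occ=8, LF[20]=C('x')+8=1+8=9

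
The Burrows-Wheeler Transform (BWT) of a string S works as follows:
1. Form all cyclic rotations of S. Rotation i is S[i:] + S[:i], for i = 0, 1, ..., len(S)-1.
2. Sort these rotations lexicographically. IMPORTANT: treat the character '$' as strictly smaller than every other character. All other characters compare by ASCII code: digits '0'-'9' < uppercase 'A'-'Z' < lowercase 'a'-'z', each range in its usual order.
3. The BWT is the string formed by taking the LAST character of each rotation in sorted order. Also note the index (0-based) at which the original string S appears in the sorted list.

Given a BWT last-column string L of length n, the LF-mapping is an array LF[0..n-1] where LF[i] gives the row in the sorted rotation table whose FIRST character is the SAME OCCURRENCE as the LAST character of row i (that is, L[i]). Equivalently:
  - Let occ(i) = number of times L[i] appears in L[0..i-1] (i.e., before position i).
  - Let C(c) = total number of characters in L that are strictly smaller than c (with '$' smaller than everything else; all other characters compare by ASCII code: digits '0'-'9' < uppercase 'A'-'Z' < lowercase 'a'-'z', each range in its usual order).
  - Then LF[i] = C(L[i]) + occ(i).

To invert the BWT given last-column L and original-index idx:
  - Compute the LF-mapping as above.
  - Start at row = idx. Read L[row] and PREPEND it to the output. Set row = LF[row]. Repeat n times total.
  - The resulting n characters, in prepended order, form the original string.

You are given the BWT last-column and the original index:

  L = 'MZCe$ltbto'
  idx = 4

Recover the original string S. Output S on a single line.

LF mapping: 2 3 1 5 0 6 8 4 9 7
Walk LF starting at row 4, prepending L[row]:
  step 1: row=4, L[4]='$', prepend. Next row=LF[4]=0
  step 2: row=0, L[0]='M', prepend. Next row=LF[0]=2
  step 3: row=2, L[2]='C', prepend. Next row=LF[2]=1
  step 4: row=1, L[1]='Z', prepend. Next row=LF[1]=3
  step 5: row=3, L[3]='e', prepend. Next row=LF[3]=5
  step 6: row=5, L[5]='l', prepend. Next row=LF[5]=6
  step 7: row=6, L[6]='t', prepend. Next row=LF[6]=8
  step 8: row=8, L[8]='t', prepend. Next row=LF[8]=9
  step 9: row=9, L[9]='o', prepend. Next row=LF[9]=7
  step 10: row=7, L[7]='b', prepend. Next row=LF[7]=4
Reversed output: bottleZCM$

Answer: bottleZCM$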